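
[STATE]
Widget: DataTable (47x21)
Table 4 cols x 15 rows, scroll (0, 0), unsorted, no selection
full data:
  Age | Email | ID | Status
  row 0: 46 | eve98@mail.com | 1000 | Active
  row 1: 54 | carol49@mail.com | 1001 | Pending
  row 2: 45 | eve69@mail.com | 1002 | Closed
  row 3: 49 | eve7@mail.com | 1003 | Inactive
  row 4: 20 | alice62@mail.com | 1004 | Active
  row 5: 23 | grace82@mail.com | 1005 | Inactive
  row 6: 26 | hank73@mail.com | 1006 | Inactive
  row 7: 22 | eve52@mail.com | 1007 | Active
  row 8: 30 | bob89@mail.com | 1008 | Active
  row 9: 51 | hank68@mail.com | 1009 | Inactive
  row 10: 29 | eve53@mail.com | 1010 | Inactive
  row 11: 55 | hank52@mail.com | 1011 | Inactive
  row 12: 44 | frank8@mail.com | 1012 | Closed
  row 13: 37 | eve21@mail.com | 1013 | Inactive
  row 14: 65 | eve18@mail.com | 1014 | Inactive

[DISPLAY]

Age│Email           │ID  │Status               
───┼────────────────┼────┼────────             
46 │eve98@mail.com  │1000│Active               
54 │carol49@mail.com│1001│Pending              
45 │eve69@mail.com  │1002│Closed               
49 │eve7@mail.com   │1003│Inactive             
20 │alice62@mail.com│1004│Active               
23 │grace82@mail.com│1005│Inactive             
26 │hank73@mail.com │1006│Inactive             
22 │eve52@mail.com  │1007│Active               
30 │bob89@mail.com  │1008│Active               
51 │hank68@mail.com │1009│Inactive             
29 │eve53@mail.com  │1010│Inactive             
55 │hank52@mail.com │1011│Inactive             
44 │frank8@mail.com │1012│Closed               
37 │eve21@mail.com  │1013│Inactive             
65 │eve18@mail.com  │1014│Inactive             
                                               
                                               
                                               
                                               


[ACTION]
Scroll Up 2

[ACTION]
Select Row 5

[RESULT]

Age│Email           │ID  │Status               
───┼────────────────┼────┼────────             
46 │eve98@mail.com  │1000│Active               
54 │carol49@mail.com│1001│Pending              
45 │eve69@mail.com  │1002│Closed               
49 │eve7@mail.com   │1003│Inactive             
20 │alice62@mail.com│1004│Active               
>3 │grace82@mail.com│1005│Inactive             
26 │hank73@mail.com │1006│Inactive             
22 │eve52@mail.com  │1007│Active               
30 │bob89@mail.com  │1008│Active               
51 │hank68@mail.com │1009│Inactive             
29 │eve53@mail.com  │1010│Inactive             
55 │hank52@mail.com │1011│Inactive             
44 │frank8@mail.com │1012│Closed               
37 │eve21@mail.com  │1013│Inactive             
65 │eve18@mail.com  │1014│Inactive             
                                               
                                               
                                               
                                               


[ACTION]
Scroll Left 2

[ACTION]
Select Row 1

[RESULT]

Age│Email           │ID  │Status               
───┼────────────────┼────┼────────             
46 │eve98@mail.com  │1000│Active               
>4 │carol49@mail.com│1001│Pending              
45 │eve69@mail.com  │1002│Closed               
49 │eve7@mail.com   │1003│Inactive             
20 │alice62@mail.com│1004│Active               
23 │grace82@mail.com│1005│Inactive             
26 │hank73@mail.com │1006│Inactive             
22 │eve52@mail.com  │1007│Active               
30 │bob89@mail.com  │1008│Active               
51 │hank68@mail.com │1009│Inactive             
29 │eve53@mail.com  │1010│Inactive             
55 │hank52@mail.com │1011│Inactive             
44 │frank8@mail.com │1012│Closed               
37 │eve21@mail.com  │1013│Inactive             
65 │eve18@mail.com  │1014│Inactive             
                                               
                                               
                                               
                                               


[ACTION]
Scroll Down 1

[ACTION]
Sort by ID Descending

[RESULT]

Age│Email           │ID ▼│Status               
───┼────────────────┼────┼────────             
65 │eve18@mail.com  │1014│Inactive             
>7 │eve21@mail.com  │1013│Inactive             
44 │frank8@mail.com │1012│Closed               
55 │hank52@mail.com │1011│Inactive             
29 │eve53@mail.com  │1010│Inactive             
51 │hank68@mail.com │1009│Inactive             
30 │bob89@mail.com  │1008│Active               
22 │eve52@mail.com  │1007│Active               
26 │hank73@mail.com │1006│Inactive             
23 │grace82@mail.com│1005│Inactive             
20 │alice62@mail.com│1004│Active               
49 │eve7@mail.com   │1003│Inactive             
45 │eve69@mail.com  │1002│Closed               
54 │carol49@mail.com│1001│Pending              
46 │eve98@mail.com  │1000│Active               
                                               
                                               
                                               
                                               


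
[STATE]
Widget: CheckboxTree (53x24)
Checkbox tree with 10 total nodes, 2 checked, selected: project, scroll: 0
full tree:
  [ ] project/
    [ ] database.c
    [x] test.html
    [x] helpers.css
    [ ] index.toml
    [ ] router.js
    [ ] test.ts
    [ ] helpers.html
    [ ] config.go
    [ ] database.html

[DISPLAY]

>[-] project/                                        
   [ ] database.c                                    
   [x] test.html                                     
   [x] helpers.css                                   
   [ ] index.toml                                    
   [ ] router.js                                     
   [ ] test.ts                                       
   [ ] helpers.html                                  
   [ ] config.go                                     
   [ ] database.html                                 
                                                     
                                                     
                                                     
                                                     
                                                     
                                                     
                                                     
                                                     
                                                     
                                                     
                                                     
                                                     
                                                     
                                                     


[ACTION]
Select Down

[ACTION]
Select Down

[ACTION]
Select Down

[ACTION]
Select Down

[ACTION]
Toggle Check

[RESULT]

 [-] project/                                        
   [ ] database.c                                    
   [x] test.html                                     
   [x] helpers.css                                   
>  [x] index.toml                                    
   [ ] router.js                                     
   [ ] test.ts                                       
   [ ] helpers.html                                  
   [ ] config.go                                     
   [ ] database.html                                 
                                                     
                                                     
                                                     
                                                     
                                                     
                                                     
                                                     
                                                     
                                                     
                                                     
                                                     
                                                     
                                                     
                                                     


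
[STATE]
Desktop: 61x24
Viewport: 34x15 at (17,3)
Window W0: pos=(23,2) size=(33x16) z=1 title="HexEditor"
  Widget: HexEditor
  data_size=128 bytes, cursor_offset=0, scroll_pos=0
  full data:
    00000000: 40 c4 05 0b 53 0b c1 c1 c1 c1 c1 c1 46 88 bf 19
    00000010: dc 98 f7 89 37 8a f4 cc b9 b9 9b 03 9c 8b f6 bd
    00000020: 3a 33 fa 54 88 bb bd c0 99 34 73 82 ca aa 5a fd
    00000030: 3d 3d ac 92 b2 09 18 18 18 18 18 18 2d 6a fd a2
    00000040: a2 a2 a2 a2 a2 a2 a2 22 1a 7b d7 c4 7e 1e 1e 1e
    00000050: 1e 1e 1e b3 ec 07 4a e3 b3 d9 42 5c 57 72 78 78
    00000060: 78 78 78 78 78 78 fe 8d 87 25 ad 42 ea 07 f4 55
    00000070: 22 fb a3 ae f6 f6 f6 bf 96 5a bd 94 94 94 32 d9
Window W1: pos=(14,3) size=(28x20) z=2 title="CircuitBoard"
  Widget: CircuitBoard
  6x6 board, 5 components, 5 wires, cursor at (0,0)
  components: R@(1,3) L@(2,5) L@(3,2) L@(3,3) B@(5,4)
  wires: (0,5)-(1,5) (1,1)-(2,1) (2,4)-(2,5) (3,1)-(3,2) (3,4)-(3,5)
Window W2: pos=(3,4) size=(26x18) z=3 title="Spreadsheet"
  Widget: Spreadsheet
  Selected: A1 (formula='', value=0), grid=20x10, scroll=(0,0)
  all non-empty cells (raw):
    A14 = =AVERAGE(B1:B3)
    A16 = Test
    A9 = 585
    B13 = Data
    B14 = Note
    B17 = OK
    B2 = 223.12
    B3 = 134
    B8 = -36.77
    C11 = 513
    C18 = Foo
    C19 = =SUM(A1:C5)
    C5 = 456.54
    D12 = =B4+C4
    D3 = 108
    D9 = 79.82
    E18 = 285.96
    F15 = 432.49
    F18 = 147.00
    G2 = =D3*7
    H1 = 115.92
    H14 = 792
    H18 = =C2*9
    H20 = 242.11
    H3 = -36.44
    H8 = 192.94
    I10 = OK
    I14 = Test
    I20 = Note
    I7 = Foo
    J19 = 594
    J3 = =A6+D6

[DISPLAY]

━━━━━━━━━━━━━━━━━━━━━━━━┓         
━━━━━━━━━━━┓            ┃─────────
           ┃────────────┨ 0b 53 0b
───────────┨            ┃ 89 37 8a
           ┃          · ┃ 54 88 bb
  B       C┃          │ ┃ 92 b2 09
-----------┃  R       · ┃ a2 a2 a2
      0    ┃            ┃ b3 ec 07
 223.12    ┃      · ─ L ┃ 78 78 78
    134    ┃            ┃ ae f6 f6
      0    ┃  L   · ─ · ┃         
      0  45┃            ┃         
      0    ┃            ┃         
      0    ┃            ┃         
 -36.77    ┃      B     ┃━━━━━━━━━


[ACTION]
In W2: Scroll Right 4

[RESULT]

━━━━━━━━━━━━━━━━━━━━━━━━┓         
━━━━━━━━━━━┓            ┃─────────
           ┃────────────┨ 0b 53 0b
───────────┨            ┃ 89 37 8a
           ┃          · ┃ 54 88 bb
  F       G┃          │ ┃ 92 b2 09
-----------┃  R       · ┃ a2 a2 a2
      0    ┃            ┃ b3 ec 07
      0    ┃      · ─ L ┃ 78 78 78
      0    ┃            ┃ ae f6 f6
      0    ┃  L   · ─ · ┃         
      0    ┃            ┃         
      0    ┃            ┃         
      0    ┃            ┃         
      0    ┃      B     ┃━━━━━━━━━


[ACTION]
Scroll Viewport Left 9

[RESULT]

      ┏━━━━━━━━━━━━━━━━━━━━━━━━━━┓
━━━━━━━━━━━━━━━━━━━━┓            ┃
eadsheet            ┃────────────┨
────────────────────┨            ┃
                    ┃          · ┃
   E       F       G┃          │ ┃
--------------------┃  R       · ┃
       0       0    ┃            ┃
       0       0    ┃      · ─ L ┃
       0       0    ┃            ┃
       0       0    ┃  L   · ─ · ┃
       0       0    ┃            ┃
       0       0    ┃            ┃
       0       0    ┃            ┃
       0       0    ┃      B     ┃


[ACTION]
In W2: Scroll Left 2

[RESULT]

      ┏━━━━━━━━━━━━━━━━━━━━━━━━━━┓
━━━━━━━━━━━━━━━━━━━━┓            ┃
eadsheet            ┃────────────┨
────────────────────┨            ┃
                    ┃          · ┃
   C       D       E┃          │ ┃
--------------------┃  R       · ┃
       0       0    ┃            ┃
       0       0    ┃      · ─ L ┃
       0     108    ┃            ┃
       0       0    ┃  L   · ─ · ┃
  456.54       0    ┃            ┃
       0       0    ┃            ┃
       0       0    ┃            ┃
       0       0    ┃      B     ┃


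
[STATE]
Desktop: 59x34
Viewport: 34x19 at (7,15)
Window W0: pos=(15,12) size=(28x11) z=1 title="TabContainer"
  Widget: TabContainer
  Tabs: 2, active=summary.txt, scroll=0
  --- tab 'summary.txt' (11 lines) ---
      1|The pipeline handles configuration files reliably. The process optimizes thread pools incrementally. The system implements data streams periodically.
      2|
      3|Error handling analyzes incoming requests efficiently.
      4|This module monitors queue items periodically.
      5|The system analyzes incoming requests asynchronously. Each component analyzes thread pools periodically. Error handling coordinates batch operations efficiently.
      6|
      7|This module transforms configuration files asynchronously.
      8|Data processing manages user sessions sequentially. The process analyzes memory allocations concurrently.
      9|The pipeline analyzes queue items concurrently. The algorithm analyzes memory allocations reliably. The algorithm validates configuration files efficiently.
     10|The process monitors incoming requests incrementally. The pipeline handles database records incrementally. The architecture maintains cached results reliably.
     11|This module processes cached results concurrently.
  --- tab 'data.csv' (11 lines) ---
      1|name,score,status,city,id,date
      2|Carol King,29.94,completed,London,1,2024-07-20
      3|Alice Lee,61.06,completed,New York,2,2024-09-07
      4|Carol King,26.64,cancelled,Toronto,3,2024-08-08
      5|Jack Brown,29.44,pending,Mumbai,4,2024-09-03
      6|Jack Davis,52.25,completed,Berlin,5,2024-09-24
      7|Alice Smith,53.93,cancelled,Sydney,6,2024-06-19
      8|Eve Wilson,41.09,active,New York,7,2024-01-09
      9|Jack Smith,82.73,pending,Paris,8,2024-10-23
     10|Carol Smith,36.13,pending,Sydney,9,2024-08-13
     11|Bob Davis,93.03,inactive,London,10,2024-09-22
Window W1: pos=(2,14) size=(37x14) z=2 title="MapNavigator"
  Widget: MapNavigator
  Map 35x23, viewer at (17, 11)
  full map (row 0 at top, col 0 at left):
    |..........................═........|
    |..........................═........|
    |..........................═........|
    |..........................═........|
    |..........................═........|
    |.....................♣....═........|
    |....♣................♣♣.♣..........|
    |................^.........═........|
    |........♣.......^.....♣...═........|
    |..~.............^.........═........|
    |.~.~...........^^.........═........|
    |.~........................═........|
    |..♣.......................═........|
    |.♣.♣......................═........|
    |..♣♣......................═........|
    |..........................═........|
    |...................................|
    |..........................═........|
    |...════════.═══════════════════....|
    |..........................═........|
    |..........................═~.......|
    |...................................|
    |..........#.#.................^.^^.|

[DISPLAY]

Navigator                      ┃  
───────────────────────────────┨──
♣................♣♣.♣..........┃nf
............^.........═........┃  
....♣.......^.....♣...═........┃ i
............^.........═........┃eu
...........^^.........═........┃om
.............@........═........┃━━
......................═........┃  
......................═........┃  
......................═........┃  
......................═........┃  
━━━━━━━━━━━━━━━━━━━━━━━━━━━━━━━┛  
                                  
                                  
                                  
                                  
                                  
                                  


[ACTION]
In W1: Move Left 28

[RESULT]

Navigator                      ┃  
───────────────────────────────┨──
             ....♣.............┃nf
             ................^.┃  
             ........♣.......^.┃ i
             ..~.............^.┃eu
             .~.~...........^^.┃om
             @~................┃━━
             ..♣...............┃  
             .♣.♣..............┃  
             ..♣♣..............┃  
             ..................┃  
━━━━━━━━━━━━━━━━━━━━━━━━━━━━━━━┛  
                                  
                                  
                                  
                                  
                                  
                                  


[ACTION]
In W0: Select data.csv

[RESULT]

Navigator                      ┃] 
───────────────────────────────┨──
             ....♣.............┃id
             ................^.┃te
             ........♣.......^.┃ed
             ..~.............^.┃le
             .~.~...........^^.┃g,
             @~................┃━━
             ..♣...............┃  
             .♣.♣..............┃  
             ..♣♣..............┃  
             ..................┃  
━━━━━━━━━━━━━━━━━━━━━━━━━━━━━━━┛  
                                  
                                  
                                  
                                  
                                  
                                  


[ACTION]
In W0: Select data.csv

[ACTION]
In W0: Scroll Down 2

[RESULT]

Navigator                      ┃] 
───────────────────────────────┨──
             ....♣.............┃ed
             ................^.┃le
             ........♣.......^.┃g,
             ..~.............^.┃te
             .~.~...........^^.┃ll
             @~................┃━━
             ..♣...............┃  
             .♣.♣..............┃  
             ..♣♣..............┃  
             ..................┃  
━━━━━━━━━━━━━━━━━━━━━━━━━━━━━━━┛  
                                  
                                  
                                  
                                  
                                  
                                  


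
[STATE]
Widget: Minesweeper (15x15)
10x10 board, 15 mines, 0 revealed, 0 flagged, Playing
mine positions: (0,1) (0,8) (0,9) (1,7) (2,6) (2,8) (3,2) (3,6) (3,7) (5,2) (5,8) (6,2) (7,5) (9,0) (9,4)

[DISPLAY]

■■■■■■■■■■     
■■■■■■■■■■     
■■■■■■■■■■     
■■■■■■■■■■     
■■■■■■■■■■     
■■■■■■■■■■     
■■■■■■■■■■     
■■■■■■■■■■     
■■■■■■■■■■     
■■■■■■■■■■     
               
               
               
               
               


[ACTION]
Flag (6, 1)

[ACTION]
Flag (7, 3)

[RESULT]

■■■■■■■■■■     
■■■■■■■■■■     
■■■■■■■■■■     
■■■■■■■■■■     
■■■■■■■■■■     
■■■■■■■■■■     
■⚑■■■■■■■■     
■■■⚑■■■■■■     
■■■■■■■■■■     
■■■■■■■■■■     
               
               
               
               
               


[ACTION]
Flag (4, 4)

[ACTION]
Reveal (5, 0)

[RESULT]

■■■■■■■■■■     
11■■■■■■■■     
 1■■■■■■■■     
 1■■■■■■■■     
 2■■⚑■■■■■     
 2■■■■■■■■     
 2■■■■■■■■     
 1■⚑■■■■■■     
11■■■■■■■■     
■■■■■■■■■■     
               
               
               
               
               


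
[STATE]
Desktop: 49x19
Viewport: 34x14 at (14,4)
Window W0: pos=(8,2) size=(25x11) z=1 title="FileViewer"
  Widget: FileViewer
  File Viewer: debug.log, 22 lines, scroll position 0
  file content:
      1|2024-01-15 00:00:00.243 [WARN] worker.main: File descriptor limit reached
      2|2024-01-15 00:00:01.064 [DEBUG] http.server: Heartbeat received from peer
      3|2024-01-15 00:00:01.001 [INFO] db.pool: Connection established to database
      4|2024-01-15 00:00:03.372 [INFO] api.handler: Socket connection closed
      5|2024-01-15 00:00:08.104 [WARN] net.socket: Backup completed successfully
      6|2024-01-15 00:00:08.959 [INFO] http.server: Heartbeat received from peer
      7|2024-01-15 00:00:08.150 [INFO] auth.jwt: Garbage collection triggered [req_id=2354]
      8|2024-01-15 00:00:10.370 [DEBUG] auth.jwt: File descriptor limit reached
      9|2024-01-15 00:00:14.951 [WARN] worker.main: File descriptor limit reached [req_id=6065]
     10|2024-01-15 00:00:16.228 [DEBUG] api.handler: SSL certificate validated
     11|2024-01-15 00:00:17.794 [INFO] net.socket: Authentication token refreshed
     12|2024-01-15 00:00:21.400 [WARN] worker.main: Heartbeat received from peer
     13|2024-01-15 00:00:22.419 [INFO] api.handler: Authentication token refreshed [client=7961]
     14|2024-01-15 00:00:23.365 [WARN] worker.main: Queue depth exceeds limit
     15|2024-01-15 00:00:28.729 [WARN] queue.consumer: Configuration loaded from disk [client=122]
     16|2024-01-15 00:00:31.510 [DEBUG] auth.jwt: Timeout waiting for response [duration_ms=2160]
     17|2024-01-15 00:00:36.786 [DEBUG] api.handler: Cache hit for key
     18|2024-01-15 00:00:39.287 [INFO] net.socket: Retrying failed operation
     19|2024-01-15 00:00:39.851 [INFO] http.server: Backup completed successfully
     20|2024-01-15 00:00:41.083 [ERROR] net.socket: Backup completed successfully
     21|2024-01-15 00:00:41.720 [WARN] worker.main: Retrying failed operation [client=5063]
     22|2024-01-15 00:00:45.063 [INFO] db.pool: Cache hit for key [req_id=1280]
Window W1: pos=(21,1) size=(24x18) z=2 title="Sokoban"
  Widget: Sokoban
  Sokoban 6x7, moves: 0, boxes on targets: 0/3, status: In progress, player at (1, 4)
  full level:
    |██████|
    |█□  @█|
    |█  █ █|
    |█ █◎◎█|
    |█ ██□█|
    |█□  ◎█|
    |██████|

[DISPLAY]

───────┃██████                ┃   
01-15 0┃█□  @█                ┃   
01-15 0┃█  █ █                ┃   
01-15 0┃█ █◎◎█                ┃   
01-15 0┃█ ██□█                ┃   
01-15 0┃█□  ◎█                ┃   
01-15 0┃██████                ┃   
01-15 0┃Moves: 0  0/3         ┃   
━━━━━━━┃                      ┃   
       ┃                      ┃   
       ┃                      ┃   
       ┃                      ┃   
       ┃                      ┃   
       ┃                      ┃   


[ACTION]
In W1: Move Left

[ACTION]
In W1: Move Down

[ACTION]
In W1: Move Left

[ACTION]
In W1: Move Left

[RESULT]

───────┃██████                ┃   
01-15 0┃█□@  █                ┃   
01-15 0┃█  █ █                ┃   
01-15 0┃█ █◎◎█                ┃   
01-15 0┃█ ██□█                ┃   
01-15 0┃█□  ◎█                ┃   
01-15 0┃██████                ┃   
01-15 0┃Moves: 2  0/3         ┃   
━━━━━━━┃                      ┃   
       ┃                      ┃   
       ┃                      ┃   
       ┃                      ┃   
       ┃                      ┃   
       ┃                      ┃   


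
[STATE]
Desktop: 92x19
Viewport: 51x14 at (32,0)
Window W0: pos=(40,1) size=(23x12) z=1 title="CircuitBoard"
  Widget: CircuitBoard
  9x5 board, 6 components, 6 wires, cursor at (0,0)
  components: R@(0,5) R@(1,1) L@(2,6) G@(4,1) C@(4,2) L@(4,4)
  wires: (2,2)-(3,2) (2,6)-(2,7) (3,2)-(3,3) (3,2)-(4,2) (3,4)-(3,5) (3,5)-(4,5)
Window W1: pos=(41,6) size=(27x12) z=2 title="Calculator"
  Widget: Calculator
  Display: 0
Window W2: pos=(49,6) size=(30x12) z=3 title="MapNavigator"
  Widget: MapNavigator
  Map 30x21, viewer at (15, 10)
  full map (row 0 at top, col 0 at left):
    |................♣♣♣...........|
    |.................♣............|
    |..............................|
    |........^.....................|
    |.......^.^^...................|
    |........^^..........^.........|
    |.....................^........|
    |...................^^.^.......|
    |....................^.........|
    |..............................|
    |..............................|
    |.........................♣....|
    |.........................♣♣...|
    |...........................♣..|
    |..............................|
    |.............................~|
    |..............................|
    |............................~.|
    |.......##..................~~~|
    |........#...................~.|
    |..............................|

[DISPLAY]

                                                   
        ┏━━━━━━━━━━━━━━━━━━━━━┓                    
        ┃ CircuitBoard        ┃                    
        ┠─────────────────────┨                    
        ┃   0 1 2 3 4 5 6 7 8 ┃                    
        ┃0  [.]               ┃                    
        ┃┏━━━━━━━┏━━━━━━━━━━━━━━━━━━━━━━━━━━━━┓    
        ┃┃ Calcul┃ MapNavigator               ┃    
        ┃┠───────┠────────────────────────────┨    
        ┃┃       ┃....................^.......┃    
        ┃┃┌───┬──┃..................^^.^......┃    
        ┃┃│ 7 │ 8┃...................^........┃    
        ┗┃├───┼──┃............................┃    
         ┃│ 4 │ 5┃..............@.............┃    


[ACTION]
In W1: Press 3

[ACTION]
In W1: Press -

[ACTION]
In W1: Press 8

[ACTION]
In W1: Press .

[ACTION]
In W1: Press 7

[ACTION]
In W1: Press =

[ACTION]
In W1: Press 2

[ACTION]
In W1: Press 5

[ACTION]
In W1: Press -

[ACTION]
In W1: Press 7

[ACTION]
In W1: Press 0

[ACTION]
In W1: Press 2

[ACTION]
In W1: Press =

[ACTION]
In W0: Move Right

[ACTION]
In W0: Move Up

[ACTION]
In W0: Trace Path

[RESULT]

                                                   
        ┏━━━━━━━━━━━━━━━━━━━━━┓                    
        ┃ CircuitBoard        ┃                    
        ┠─────────────────────┨                    
        ┃   0 1 2 3 4 5 6 7 8 ┃                    
        ┃0      [.]           ┃                    
        ┃┏━━━━━━━┏━━━━━━━━━━━━━━━━━━━━━━━━━━━━┓    
        ┃┃ Calcul┃ MapNavigator               ┃    
        ┃┠───────┠────────────────────────────┨    
        ┃┃       ┃....................^.......┃    
        ┃┃┌───┬──┃..................^^.^......┃    
        ┃┃│ 7 │ 8┃...................^........┃    
        ┗┃├───┼──┃............................┃    
         ┃│ 4 │ 5┃..............@.............┃    


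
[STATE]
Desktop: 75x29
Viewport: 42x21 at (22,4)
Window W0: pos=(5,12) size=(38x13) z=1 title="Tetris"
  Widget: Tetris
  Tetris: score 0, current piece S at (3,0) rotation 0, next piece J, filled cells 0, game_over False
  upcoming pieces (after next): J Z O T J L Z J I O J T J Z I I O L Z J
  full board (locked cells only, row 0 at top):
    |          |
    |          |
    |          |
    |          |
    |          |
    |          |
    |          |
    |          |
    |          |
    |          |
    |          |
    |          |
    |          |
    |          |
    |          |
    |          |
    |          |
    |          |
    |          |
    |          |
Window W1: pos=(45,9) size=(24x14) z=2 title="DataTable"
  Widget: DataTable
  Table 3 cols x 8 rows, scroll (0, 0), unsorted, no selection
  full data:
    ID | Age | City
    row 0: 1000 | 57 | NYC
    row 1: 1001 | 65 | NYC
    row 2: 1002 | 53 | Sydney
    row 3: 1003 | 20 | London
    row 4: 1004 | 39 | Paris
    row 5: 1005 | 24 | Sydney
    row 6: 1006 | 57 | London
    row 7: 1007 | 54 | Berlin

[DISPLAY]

                                          
                                          
                                          
                                          
                                          
                       ┏━━━━━━━━━━━━━━━━━━
                       ┃ DataTable        
                       ┠──────────────────
━━━━━━━━━━━━━━━━━━━━┓  ┃ID  │Age│City     
                    ┃  ┃────┼───┼──────   
────────────────────┨  ┃1000│57 │NYC      
                    ┃  ┃1001│65 │NYC      
                    ┃  ┃1002│53 │Sydney   
                    ┃  ┃1003│20 │London   
                    ┃  ┃1004│39 │Paris    
                    ┃  ┃1005│24 │Sydney   
                    ┃  ┃1006│57 │London   
:                   ┃  ┃1007│54 │Berlin   
                    ┃  ┗━━━━━━━━━━━━━━━━━━
                    ┃                     
━━━━━━━━━━━━━━━━━━━━┛                     


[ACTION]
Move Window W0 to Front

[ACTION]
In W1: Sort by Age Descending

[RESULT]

                                          
                                          
                                          
                                          
                                          
                       ┏━━━━━━━━━━━━━━━━━━
                       ┃ DataTable        
                       ┠──────────────────
━━━━━━━━━━━━━━━━━━━━┓  ┃ID  │Ag▼│City     
                    ┃  ┃────┼───┼──────   
────────────────────┨  ┃1001│65 │NYC      
                    ┃  ┃1000│57 │NYC      
                    ┃  ┃1006│57 │London   
                    ┃  ┃1007│54 │Berlin   
                    ┃  ┃1002│53 │Sydney   
                    ┃  ┃1004│39 │Paris    
                    ┃  ┃1005│24 │Sydney   
:                   ┃  ┃1003│20 │London   
                    ┃  ┗━━━━━━━━━━━━━━━━━━
                    ┃                     
━━━━━━━━━━━━━━━━━━━━┛                     


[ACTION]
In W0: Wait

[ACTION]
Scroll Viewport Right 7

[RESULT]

                                          
                                          
                                          
                                          
                                          
                ┏━━━━━━━━━━━━━━━━━━━━━━┓  
                ┃ DataTable            ┃  
                ┠──────────────────────┨  
━━━━━━━━━━━━━┓  ┃ID  │Ag▼│City         ┃  
             ┃  ┃────┼───┼──────       ┃  
─────────────┨  ┃1001│65 │NYC          ┃  
             ┃  ┃1000│57 │NYC          ┃  
             ┃  ┃1006│57 │London       ┃  
             ┃  ┃1007│54 │Berlin       ┃  
             ┃  ┃1002│53 │Sydney       ┃  
             ┃  ┃1004│39 │Paris        ┃  
             ┃  ┃1005│24 │Sydney       ┃  
             ┃  ┃1003│20 │London       ┃  
             ┃  ┗━━━━━━━━━━━━━━━━━━━━━━┛  
             ┃                            
━━━━━━━━━━━━━┛                            


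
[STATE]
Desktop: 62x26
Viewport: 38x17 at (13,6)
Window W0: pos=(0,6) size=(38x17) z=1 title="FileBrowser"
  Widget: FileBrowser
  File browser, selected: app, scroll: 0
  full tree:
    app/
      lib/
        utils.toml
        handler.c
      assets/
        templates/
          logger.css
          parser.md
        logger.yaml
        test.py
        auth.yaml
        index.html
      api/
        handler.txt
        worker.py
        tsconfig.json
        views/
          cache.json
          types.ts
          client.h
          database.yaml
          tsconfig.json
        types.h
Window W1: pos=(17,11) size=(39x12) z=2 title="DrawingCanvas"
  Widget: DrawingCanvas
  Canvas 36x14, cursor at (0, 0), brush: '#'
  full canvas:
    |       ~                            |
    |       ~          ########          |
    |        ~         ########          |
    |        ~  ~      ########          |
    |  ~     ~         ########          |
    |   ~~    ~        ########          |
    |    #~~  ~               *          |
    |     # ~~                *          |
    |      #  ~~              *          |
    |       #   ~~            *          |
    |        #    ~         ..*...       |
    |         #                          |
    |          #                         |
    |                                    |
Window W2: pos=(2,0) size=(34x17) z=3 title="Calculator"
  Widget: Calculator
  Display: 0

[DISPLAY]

──┼───┤               ┃━┓             
6 │ × │               ┃ ┃             
──┼───┤               ┃─┨             
3 │ - │               ┃ ┃             
──┼───┤               ┃ ┃             
= │ + │               ┃━━━━━━━━━━━━━━━
──┼───┤               ┃               
MR│ M+│               ┃───────────────
──┴───┘               ┃               
                      ┃########       
━━━━━━━━━━━━━━━━━━━━━━┛########       
    ┃        ~  ~      ########       
    ┃  ~     ~         ########       
    ┃   ~~    ~        ########       
    ┃    #~~  ~               *       
    ┃     # ~~                *       
━━━━┗━━━━━━━━━━━━━━━━━━━━━━━━━━━━━━━━━


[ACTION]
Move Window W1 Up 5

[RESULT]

──┼───┤               ┃━━━━━━━━━━━━━━━
6 │ × │               ┃               
──┼───┤               ┃───────────────
3 │ - │               ┃               
──┼───┤               ┃########       
= │ + │               ┃########       
──┼───┤               ┃########       
MR│ M+│               ┃########       
──┴───┘               ┃########       
                      ┃       *       
━━━━━━━━━━━━━━━━━━━━━━┛       *       
    ┗━━━━━━━━━━━━━━━━━━━━━━━━━━━━━━━━━
                        ┃             
                        ┃             
                        ┃             
                        ┃             
━━━━━━━━━━━━━━━━━━━━━━━━┛             


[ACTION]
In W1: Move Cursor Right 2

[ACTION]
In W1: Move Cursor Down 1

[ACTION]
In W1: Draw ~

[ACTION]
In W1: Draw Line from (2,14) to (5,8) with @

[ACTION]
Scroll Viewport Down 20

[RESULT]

3 │ - │               ┃               
──┼───┤               ┃########       
= │ + │               ┃########       
──┼───┤               ┃########       
MR│ M+│               ┃########       
──┴───┘               ┃########       
                      ┃       *       
━━━━━━━━━━━━━━━━━━━━━━┛       *       
    ┗━━━━━━━━━━━━━━━━━━━━━━━━━━━━━━━━━
                        ┃             
                        ┃             
                        ┃             
                        ┃             
━━━━━━━━━━━━━━━━━━━━━━━━┛             
                                      
                                      
                                      


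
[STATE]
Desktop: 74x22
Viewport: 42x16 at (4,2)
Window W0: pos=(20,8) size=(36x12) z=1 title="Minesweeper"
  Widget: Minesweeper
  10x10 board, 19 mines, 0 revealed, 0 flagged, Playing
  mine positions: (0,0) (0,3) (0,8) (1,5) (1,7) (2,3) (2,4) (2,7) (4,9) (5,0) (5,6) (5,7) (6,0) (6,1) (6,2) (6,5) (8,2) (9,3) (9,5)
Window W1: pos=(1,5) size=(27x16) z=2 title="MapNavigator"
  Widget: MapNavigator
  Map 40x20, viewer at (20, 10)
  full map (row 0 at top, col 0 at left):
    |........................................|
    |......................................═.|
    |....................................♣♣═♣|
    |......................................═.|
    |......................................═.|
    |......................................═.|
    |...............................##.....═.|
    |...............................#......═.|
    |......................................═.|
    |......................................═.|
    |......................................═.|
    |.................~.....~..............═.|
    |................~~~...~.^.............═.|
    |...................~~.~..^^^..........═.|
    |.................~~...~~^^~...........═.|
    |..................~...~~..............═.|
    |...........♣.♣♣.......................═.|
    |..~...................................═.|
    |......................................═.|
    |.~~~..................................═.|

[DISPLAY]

                                          
                                          
                                          
━━━━━━━━━━━━━━━━━━━━━━━┓                  
apNavigator            ┃                  
───────────────────────┨                  
.......................┃━━━━━━━━━━━━━━━━━━
.......................┃eeper             
.....................##┃──────────────────
.....................#.┃■■■               
.......................┃■■■               
.......................┃■■■               
..........@............┃■■■               
.......~.....~.........┃■■■               
......~~~...~.^........┃■■■               
.........~~.~..^^^.....┃■■■               


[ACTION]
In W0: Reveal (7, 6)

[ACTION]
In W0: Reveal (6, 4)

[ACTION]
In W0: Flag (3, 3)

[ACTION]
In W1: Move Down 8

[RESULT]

                                          
                                          
                                          
━━━━━━━━━━━━━━━━━━━━━━━┓                  
apNavigator            ┃                  
───────────────────────┨                  
......~~~...~.^........┃━━━━━━━━━━━━━━━━━━
.........~~.~..^^^.....┃eeper             
.......~~...~~^^~......┃──────────────────
........~...~~.........┃■■■               
.♣.♣♣..................┃■■■               
.......................┃■■■               
..........@............┃■■■               
.......................┃■■■               
                       ┃■■■               
                       ┃■■■               
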